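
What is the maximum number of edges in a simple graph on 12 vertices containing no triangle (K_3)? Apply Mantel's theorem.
ex(12, K_3) = ⌊12^2/4⌋ = 36

Mantel (1907): a triangle-free graph on n vertices has at most ⌊n^2/4⌋ edges, with equality for the complete bipartite graph K_{⌊n/2⌋, ⌈n/2⌉}. For n = 12: ⌊12^2/4⌋ = ⌊144/4⌋ = 36. The extremal graph is K_{6, 6}, which has 6·6 = 36 edges.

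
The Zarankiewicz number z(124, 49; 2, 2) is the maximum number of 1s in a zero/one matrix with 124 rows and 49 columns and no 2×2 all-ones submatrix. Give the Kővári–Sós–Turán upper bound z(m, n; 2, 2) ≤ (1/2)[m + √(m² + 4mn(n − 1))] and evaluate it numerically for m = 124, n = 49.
z(124, 49; 2, 2) ≤ (1/2)[124 + √(124² + 4·124·49·48)] = (1/2)[124 + √1181968] = 605.5918

Kővári–Sós–Turán: let r_1, ..., r_124 be the row sums and z = Σ r_i the total number of 1s. Each pair of columns can share at most one row with both entries 1 (else a 2×2 all-ones block appears), so Σ_i C(r_i, 2) ≤ C(49, 2) = 1176. By convexity Σ_i C(r_i, 2) ≥ 124·C(z/124, 2) = z(z − 124)/(2·124), giving z² − 124z − 124·49·48 ≤ 0 and hence z ≤ (1/2)[124 + √(15376 + 4·291648)] = (1/2)[124 + √1181968] ≈ (1/2)(124 + 1087.1835) = 605.5918.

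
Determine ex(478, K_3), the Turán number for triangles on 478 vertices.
ex(478, K_3) = ⌊478^2/4⌋ = 57121

Mantel (1907): a triangle-free graph on n vertices has at most ⌊n^2/4⌋ edges, with equality for the complete bipartite graph K_{⌊n/2⌋, ⌈n/2⌉}. For n = 478: ⌊478^2/4⌋ = ⌊228484/4⌋ = 57121. The extremal graph is K_{239, 239}, which has 239·239 = 57121 edges.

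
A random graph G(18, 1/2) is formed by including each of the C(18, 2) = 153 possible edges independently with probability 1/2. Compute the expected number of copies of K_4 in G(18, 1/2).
E[# K_4] = C(18, 4) · (1/2)^C(4, 2) = 3060 / 2^6 = 765/16 = 47.8125

For each 4-subset S of vertices (there are C(18, 4) = 3060 such S), let X_S = 1 if S induces a K_4 (all C(4, 2) = 6 edges present). Then P(X_S = 1) = (1/2)^6 = 1/64. By linearity of expectation, E[# K_4] = C(18, 4) · (1/2)^6 = 3060 / 64 = 765/16 = 47.8125.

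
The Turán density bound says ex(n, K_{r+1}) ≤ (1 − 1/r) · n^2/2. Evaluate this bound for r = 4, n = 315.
Turán density bound = (3/4) · 315^2/2 = 297675/8 ≈ 37209.375

Turán's theorem: ex(n, K_{r+1}) is achieved by the complete r-partite Turán graph T(n, r) with parts as balanced as possible, and is at most (1 − 1/r) · n^2/2. For r = 4, n = 315: the density bound is (3/4) · 99225/2 = 297675/8 ≈ 37209.375. The integer-valued extremum is e(T(315, 4)) = 37209, which is strictly less than the density bound 297675/8 since 4 ∤ 315 (the parts of T(315, 4) cannot all be equal).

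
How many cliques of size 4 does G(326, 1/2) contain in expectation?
E[# K_4] = C(326, 4) · (1/2)^C(4, 2) = 461994975 / 2^6 = 7218671.484375

For each 4-subset S of vertices (there are C(326, 4) = 461994975 such S), let X_S = 1 if S induces a K_4 (all C(4, 2) = 6 edges present). Then P(X_S = 1) = (1/2)^6 = 1/64. By linearity of expectation, E[# K_4] = C(326, 4) · (1/2)^6 = 461994975 / 64 = 7218671.484375.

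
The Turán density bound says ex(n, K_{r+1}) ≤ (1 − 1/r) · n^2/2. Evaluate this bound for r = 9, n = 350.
Turán density bound = (8/9) · 350^2/2 = 490000/9 ≈ 54444.4444

Turán's theorem: ex(n, K_{r+1}) is achieved by the complete r-partite Turán graph T(n, r) with parts as balanced as possible, and is at most (1 − 1/r) · n^2/2. For r = 9, n = 350: the density bound is (8/9) · 122500/2 = 490000/9 ≈ 54444.4444. The integer-valued extremum is e(T(350, 9)) = 54444, which is strictly less than the density bound 490000/9 since 9 ∤ 350 (the parts of T(350, 9) cannot all be equal).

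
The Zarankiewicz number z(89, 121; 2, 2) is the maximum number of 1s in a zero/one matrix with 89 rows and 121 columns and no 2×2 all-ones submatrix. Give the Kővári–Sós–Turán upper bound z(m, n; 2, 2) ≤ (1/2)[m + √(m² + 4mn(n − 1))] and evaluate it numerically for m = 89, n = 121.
z(89, 121; 2, 2) ≤ (1/2)[89 + √(89² + 4·89·121·120)] = (1/2)[89 + √5177041] = 1182.1556

Kővári–Sós–Turán: let r_1, ..., r_89 be the row sums and z = Σ r_i the total number of 1s. Each pair of columns can share at most one row with both entries 1 (else a 2×2 all-ones block appears), so Σ_i C(r_i, 2) ≤ C(121, 2) = 7260. By convexity Σ_i C(r_i, 2) ≥ 89·C(z/89, 2) = z(z − 89)/(2·89), giving z² − 89z − 89·121·120 ≤ 0 and hence z ≤ (1/2)[89 + √(7921 + 4·1292280)] = (1/2)[89 + √5177041] ≈ (1/2)(89 + 2275.3112) = 1182.1556.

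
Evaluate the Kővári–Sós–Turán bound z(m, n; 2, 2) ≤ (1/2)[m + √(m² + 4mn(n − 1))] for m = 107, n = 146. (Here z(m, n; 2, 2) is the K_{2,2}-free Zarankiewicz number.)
z(107, 146; 2, 2) ≤ (1/2)[107 + √(107² + 4·107·146·145)] = (1/2)[107 + √9072209] = 1559.5054

Kővári–Sós–Turán: let r_1, ..., r_107 be the row sums and z = Σ r_i the total number of 1s. Each pair of columns can share at most one row with both entries 1 (else a 2×2 all-ones block appears), so Σ_i C(r_i, 2) ≤ C(146, 2) = 10585. By convexity Σ_i C(r_i, 2) ≥ 107·C(z/107, 2) = z(z − 107)/(2·107), giving z² − 107z − 107·146·145 ≤ 0 and hence z ≤ (1/2)[107 + √(11449 + 4·2265190)] = (1/2)[107 + √9072209] ≈ (1/2)(107 + 3012.0108) = 1559.5054.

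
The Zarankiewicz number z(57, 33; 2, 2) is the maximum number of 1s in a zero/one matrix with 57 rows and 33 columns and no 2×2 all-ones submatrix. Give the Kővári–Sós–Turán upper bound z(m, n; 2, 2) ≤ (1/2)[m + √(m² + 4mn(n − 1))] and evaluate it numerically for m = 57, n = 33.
z(57, 33; 2, 2) ≤ (1/2)[57 + √(57² + 4·57·33·32)] = (1/2)[57 + √244017] = 275.4904

Kővári–Sós–Turán: let r_1, ..., r_57 be the row sums and z = Σ r_i the total number of 1s. Each pair of columns can share at most one row with both entries 1 (else a 2×2 all-ones block appears), so Σ_i C(r_i, 2) ≤ C(33, 2) = 528. By convexity Σ_i C(r_i, 2) ≥ 57·C(z/57, 2) = z(z − 57)/(2·57), giving z² − 57z − 57·33·32 ≤ 0 and hence z ≤ (1/2)[57 + √(3249 + 4·60192)] = (1/2)[57 + √244017] ≈ (1/2)(57 + 493.9808) = 275.4904.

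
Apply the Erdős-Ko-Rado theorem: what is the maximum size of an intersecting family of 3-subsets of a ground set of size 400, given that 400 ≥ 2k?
max |F| = C(399, 2) = 79401

The Erdős-Ko-Rado theorem states: for n ≥ 2k, an intersecting family of k-subsets of an n-element set has size at most C(n − 1, k − 1), with equality for 'star' families {A ⊆ [n] : |A| = k, i ∈ A} (fix an element i). For n = 400, k = 3: C(399, 2) = 79401.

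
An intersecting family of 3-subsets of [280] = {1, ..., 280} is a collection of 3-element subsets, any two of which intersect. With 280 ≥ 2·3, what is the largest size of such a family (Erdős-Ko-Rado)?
max |F| = C(279, 2) = 38781

The Erdős-Ko-Rado theorem states: for n ≥ 2k, an intersecting family of k-subsets of an n-element set has size at most C(n − 1, k − 1), with equality for 'star' families {A ⊆ [n] : |A| = k, i ∈ A} (fix an element i). For n = 280, k = 3: C(279, 2) = 38781.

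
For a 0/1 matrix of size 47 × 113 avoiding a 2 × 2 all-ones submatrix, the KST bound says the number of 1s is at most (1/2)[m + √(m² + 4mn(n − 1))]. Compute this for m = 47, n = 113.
z(47, 113; 2, 2) ≤ (1/2)[47 + √(47² + 4·47·113·112)] = (1/2)[47 + √2381537] = 795.1115

Kővári–Sós–Turán: let r_1, ..., r_47 be the row sums and z = Σ r_i the total number of 1s. Each pair of columns can share at most one row with both entries 1 (else a 2×2 all-ones block appears), so Σ_i C(r_i, 2) ≤ C(113, 2) = 6328. By convexity Σ_i C(r_i, 2) ≥ 47·C(z/47, 2) = z(z − 47)/(2·47), giving z² − 47z − 47·113·112 ≤ 0 and hence z ≤ (1/2)[47 + √(2209 + 4·594832)] = (1/2)[47 + √2381537] ≈ (1/2)(47 + 1543.2229) = 795.1115.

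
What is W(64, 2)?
W(64, 2) = 64 + 1 = 65

A 2-term AP is any pair of integers, so a monochromatic 2-AP exists iff some colour is used at least twice. With 64 colours, the colouring i ↦ i on {1, ..., 64} uses each colour once, avoiding any monochromatic pair, so W(64, 2) > 64. For {1, ..., 65}, pigeonhole forces two integers of the same colour, which form a monochromatic 2-AP. Hence W(64, 2) = 65.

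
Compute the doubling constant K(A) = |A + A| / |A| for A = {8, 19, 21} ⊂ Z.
K = |A + A| / |A| = 6/3 = 2

Enumerate A + A = {a + b : a, b ∈ A}. With |A| = 3, there are |A|^2 = 9 ordered sum pairs; collecting distinct values, A + A = {16, 27, 29, 38, 40, 42}, so |A + A| = 6. Thus K = 6/3 = 2. For comparison, the minimum possible |A + A| over all 3-element sets is 2·3 − 1 = 5 (so min K = 5/3), attained only by arithmetic progressions.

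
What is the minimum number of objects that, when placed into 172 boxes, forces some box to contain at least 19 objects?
n = (19 − 1)·172 + 1 = 3097

By the generalised pigeonhole principle, to guarantee some box contains ≥ r objects we need more than (r − 1) · k objects total. Threshold: n = (r − 1) · k + 1. With r = 19 and k = 172: n = 18 · 172 + 1 = 3096 + 1 = 3097. For n = 3096 = 18 · 172, we can put exactly 18 objects in every box, avoiding 19 in any single one — so 3097 is tight.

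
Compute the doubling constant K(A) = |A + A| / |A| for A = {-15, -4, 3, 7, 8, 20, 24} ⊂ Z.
K = |A + A| / |A| = 25/7

Enumerate A + A = {a + b : a, b ∈ A}. With |A| = 7, there are |A|^2 = 49 ordered sum pairs; collecting distinct values, A + A = {-30, -19, -12, -8, -7, -1, 3, 4, 5, 6, 9, 10, 11, 14, 15, 16, 20, 23, 27, 28, 31, 32, 40, 44, 48}, so |A + A| = 25. Thus K = 25/7. For comparison, the minimum possible |A + A| over all 7-element sets is 2·7 − 1 = 13 (so min K = 13/7), attained only by arithmetic progressions.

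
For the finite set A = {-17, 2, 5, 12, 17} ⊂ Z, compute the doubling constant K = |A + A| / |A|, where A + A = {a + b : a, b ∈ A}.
K = |A + A| / |A| = 15/5 = 3

Enumerate A + A = {a + b : a, b ∈ A}. With |A| = 5, there are |A|^2 = 25 ordered sum pairs; collecting distinct values, A + A = {-34, -15, -12, -5, 0, 4, 7, 10, 14, 17, 19, 22, 24, 29, 34}, so |A + A| = 15. Thus K = 15/5 = 3. For comparison, the minimum possible |A + A| over all 5-element sets is 2·5 − 1 = 9 (so min K = 9/5), attained only by arithmetic progressions.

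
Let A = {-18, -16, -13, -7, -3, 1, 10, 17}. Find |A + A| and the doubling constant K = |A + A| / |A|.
K = |A + A| / |A| = 34/8 = 17/4

Enumerate A + A = {a + b : a, b ∈ A}. With |A| = 8, there are |A|^2 = 64 ordered sum pairs; collecting distinct values, A + A = {-36, -34, -32, -31, -29, -26, -25, -23, -21, -20, -19, -17, -16, -15, -14, -12, -10, -8, -6, -3, -2, -1, 1, 2, 3, 4, 7, 10, 11, 14, 18, 20, 27, 34}, so |A + A| = 34. Thus K = 34/8 = 17/4. For comparison, the minimum possible |A + A| over all 8-element sets is 2·8 − 1 = 15 (so min K = 15/8), attained only by arithmetic progressions.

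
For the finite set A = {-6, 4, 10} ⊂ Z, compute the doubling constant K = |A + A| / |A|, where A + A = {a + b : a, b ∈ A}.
K = |A + A| / |A| = 6/3 = 2

Enumerate A + A = {a + b : a, b ∈ A}. With |A| = 3, there are |A|^2 = 9 ordered sum pairs; collecting distinct values, A + A = {-12, -2, 4, 8, 14, 20}, so |A + A| = 6. Thus K = 6/3 = 2. For comparison, the minimum possible |A + A| over all 3-element sets is 2·3 − 1 = 5 (so min K = 5/3), attained only by arithmetic progressions.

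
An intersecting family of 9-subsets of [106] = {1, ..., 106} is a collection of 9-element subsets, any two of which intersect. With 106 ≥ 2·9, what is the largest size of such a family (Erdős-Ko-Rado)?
max |F| = C(105, 8) = 278818865325

The Erdős-Ko-Rado theorem states: for n ≥ 2k, an intersecting family of k-subsets of an n-element set has size at most C(n − 1, k − 1), with equality for 'star' families {A ⊆ [n] : |A| = k, i ∈ A} (fix an element i). For n = 106, k = 9: C(105, 8) = 278818865325.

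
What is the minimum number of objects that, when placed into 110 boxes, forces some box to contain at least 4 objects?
n = (4 − 1)·110 + 1 = 331

By the generalised pigeonhole principle, to guarantee some box contains ≥ r objects we need more than (r − 1) · k objects total. Threshold: n = (r − 1) · k + 1. With r = 4 and k = 110: n = 3 · 110 + 1 = 330 + 1 = 331. For n = 330 = 3 · 110, we can put exactly 3 objects in every box, avoiding 4 in any single one — so 331 is tight.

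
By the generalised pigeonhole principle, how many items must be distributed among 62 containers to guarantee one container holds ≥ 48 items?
n = (48 − 1)·62 + 1 = 2915

By the generalised pigeonhole principle, to guarantee some box contains ≥ r objects we need more than (r − 1) · k objects total. Threshold: n = (r − 1) · k + 1. With r = 48 and k = 62: n = 47 · 62 + 1 = 2914 + 1 = 2915. For n = 2914 = 47 · 62, we can put exactly 47 objects in every box, avoiding 48 in any single one — so 2915 is tight.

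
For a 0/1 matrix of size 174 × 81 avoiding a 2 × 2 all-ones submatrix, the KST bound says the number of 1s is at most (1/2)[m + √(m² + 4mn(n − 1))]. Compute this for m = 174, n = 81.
z(174, 81; 2, 2) ≤ (1/2)[174 + √(174² + 4·174·81·80)] = (1/2)[174 + √4540356] = 1152.4056

Kővári–Sós–Turán: let r_1, ..., r_174 be the row sums and z = Σ r_i the total number of 1s. Each pair of columns can share at most one row with both entries 1 (else a 2×2 all-ones block appears), so Σ_i C(r_i, 2) ≤ C(81, 2) = 3240. By convexity Σ_i C(r_i, 2) ≥ 174·C(z/174, 2) = z(z − 174)/(2·174), giving z² − 174z − 174·81·80 ≤ 0 and hence z ≤ (1/2)[174 + √(30276 + 4·1127520)] = (1/2)[174 + √4540356] ≈ (1/2)(174 + 2130.8111) = 1152.4056.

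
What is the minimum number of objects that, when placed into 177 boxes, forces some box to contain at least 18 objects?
n = (18 − 1)·177 + 1 = 3010

By the generalised pigeonhole principle, to guarantee some box contains ≥ r objects we need more than (r − 1) · k objects total. Threshold: n = (r − 1) · k + 1. With r = 18 and k = 177: n = 17 · 177 + 1 = 3009 + 1 = 3010. For n = 3009 = 17 · 177, we can put exactly 17 objects in every box, avoiding 18 in any single one — so 3010 is tight.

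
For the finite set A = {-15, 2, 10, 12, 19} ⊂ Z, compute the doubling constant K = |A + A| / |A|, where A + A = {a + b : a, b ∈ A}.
K = |A + A| / |A| = 14/5

Enumerate A + A = {a + b : a, b ∈ A}. With |A| = 5, there are |A|^2 = 25 ordered sum pairs; collecting distinct values, A + A = {-30, -13, -5, -3, 4, 12, 14, 20, 21, 22, 24, 29, 31, 38}, so |A + A| = 14. Thus K = 14/5. For comparison, the minimum possible |A + A| over all 5-element sets is 2·5 − 1 = 9 (so min K = 9/5), attained only by arithmetic progressions.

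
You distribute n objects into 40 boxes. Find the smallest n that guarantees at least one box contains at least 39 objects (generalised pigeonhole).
n = (39 − 1)·40 + 1 = 1521

By the generalised pigeonhole principle, to guarantee some box contains ≥ r objects we need more than (r − 1) · k objects total. Threshold: n = (r − 1) · k + 1. With r = 39 and k = 40: n = 38 · 40 + 1 = 1520 + 1 = 1521. For n = 1520 = 38 · 40, we can put exactly 38 objects in every box, avoiding 39 in any single one — so 1521 is tight.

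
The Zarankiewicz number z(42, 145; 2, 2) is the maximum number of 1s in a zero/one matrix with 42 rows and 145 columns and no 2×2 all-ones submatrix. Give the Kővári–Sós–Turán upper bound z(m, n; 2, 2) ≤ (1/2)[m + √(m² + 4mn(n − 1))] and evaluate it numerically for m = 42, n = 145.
z(42, 145; 2, 2) ≤ (1/2)[42 + √(42² + 4·42·145·144)] = (1/2)[42 + √3509604] = 957.6969

Kővári–Sós–Turán: let r_1, ..., r_42 be the row sums and z = Σ r_i the total number of 1s. Each pair of columns can share at most one row with both entries 1 (else a 2×2 all-ones block appears), so Σ_i C(r_i, 2) ≤ C(145, 2) = 10440. By convexity Σ_i C(r_i, 2) ≥ 42·C(z/42, 2) = z(z − 42)/(2·42), giving z² − 42z − 42·145·144 ≤ 0 and hence z ≤ (1/2)[42 + √(1764 + 4·876960)] = (1/2)[42 + √3509604] ≈ (1/2)(42 + 1873.3937) = 957.6969.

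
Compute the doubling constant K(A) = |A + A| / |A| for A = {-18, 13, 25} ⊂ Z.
K = |A + A| / |A| = 6/3 = 2

Enumerate A + A = {a + b : a, b ∈ A}. With |A| = 3, there are |A|^2 = 9 ordered sum pairs; collecting distinct values, A + A = {-36, -5, 7, 26, 38, 50}, so |A + A| = 6. Thus K = 6/3 = 2. For comparison, the minimum possible |A + A| over all 3-element sets is 2·3 − 1 = 5 (so min K = 5/3), attained only by arithmetic progressions.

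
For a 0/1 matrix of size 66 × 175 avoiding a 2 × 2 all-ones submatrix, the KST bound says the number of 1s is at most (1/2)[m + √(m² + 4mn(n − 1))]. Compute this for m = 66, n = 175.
z(66, 175; 2, 2) ≤ (1/2)[66 + √(66² + 4·66·175·174)] = (1/2)[66 + √8043156] = 1451.0229

Kővári–Sós–Turán: let r_1, ..., r_66 be the row sums and z = Σ r_i the total number of 1s. Each pair of columns can share at most one row with both entries 1 (else a 2×2 all-ones block appears), so Σ_i C(r_i, 2) ≤ C(175, 2) = 15225. By convexity Σ_i C(r_i, 2) ≥ 66·C(z/66, 2) = z(z − 66)/(2·66), giving z² − 66z − 66·175·174 ≤ 0 and hence z ≤ (1/2)[66 + √(4356 + 4·2009700)] = (1/2)[66 + √8043156] ≈ (1/2)(66 + 2836.0458) = 1451.0229.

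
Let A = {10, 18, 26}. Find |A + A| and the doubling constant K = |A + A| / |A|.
K = |A + A| / |A| = 5/3

Enumerate A + A = {a + b : a, b ∈ A}. With |A| = 3, there are |A|^2 = 9 ordered sum pairs; collecting distinct values, A + A = {20, 28, 36, 44, 52}, so |A + A| = 5. Thus K = 5/3. Here |A + A| = 2|A| − 1 = 5, the minimum possible — so K = 5/3 is minimal, which holds iff A is an arithmetic progression.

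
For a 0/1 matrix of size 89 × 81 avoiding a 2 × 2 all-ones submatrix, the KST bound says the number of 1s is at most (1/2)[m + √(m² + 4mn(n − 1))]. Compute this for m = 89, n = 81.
z(89, 81; 2, 2) ≤ (1/2)[89 + √(89² + 4·89·81·80)] = (1/2)[89 + √2314801] = 805.2235

Kővári–Sós–Turán: let r_1, ..., r_89 be the row sums and z = Σ r_i the total number of 1s. Each pair of columns can share at most one row with both entries 1 (else a 2×2 all-ones block appears), so Σ_i C(r_i, 2) ≤ C(81, 2) = 3240. By convexity Σ_i C(r_i, 2) ≥ 89·C(z/89, 2) = z(z − 89)/(2·89), giving z² − 89z − 89·81·80 ≤ 0 and hence z ≤ (1/2)[89 + √(7921 + 4·576720)] = (1/2)[89 + √2314801] ≈ (1/2)(89 + 1521.447) = 805.2235.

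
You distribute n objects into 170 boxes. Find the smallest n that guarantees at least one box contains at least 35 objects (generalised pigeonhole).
n = (35 − 1)·170 + 1 = 5781

By the generalised pigeonhole principle, to guarantee some box contains ≥ r objects we need more than (r − 1) · k objects total. Threshold: n = (r − 1) · k + 1. With r = 35 and k = 170: n = 34 · 170 + 1 = 5780 + 1 = 5781. For n = 5780 = 34 · 170, we can put exactly 34 objects in every box, avoiding 35 in any single one — so 5781 is tight.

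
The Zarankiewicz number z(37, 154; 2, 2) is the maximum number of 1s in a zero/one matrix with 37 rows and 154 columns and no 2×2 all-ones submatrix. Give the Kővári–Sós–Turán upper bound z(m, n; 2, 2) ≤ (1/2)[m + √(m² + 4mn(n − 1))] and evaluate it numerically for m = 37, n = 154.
z(37, 154; 2, 2) ≤ (1/2)[37 + √(37² + 4·37·154·153)] = (1/2)[37 + √3488545] = 952.3824

Kővári–Sós–Turán: let r_1, ..., r_37 be the row sums and z = Σ r_i the total number of 1s. Each pair of columns can share at most one row with both entries 1 (else a 2×2 all-ones block appears), so Σ_i C(r_i, 2) ≤ C(154, 2) = 11781. By convexity Σ_i C(r_i, 2) ≥ 37·C(z/37, 2) = z(z − 37)/(2·37), giving z² − 37z − 37·154·153 ≤ 0 and hence z ≤ (1/2)[37 + √(1369 + 4·871794)] = (1/2)[37 + √3488545] ≈ (1/2)(37 + 1867.7647) = 952.3824.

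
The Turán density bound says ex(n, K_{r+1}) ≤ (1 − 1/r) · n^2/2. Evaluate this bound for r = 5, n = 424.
Turán density bound = (4/5) · 424^2/2 = 359552/5 ≈ 71910.4

Turán's theorem: ex(n, K_{r+1}) is achieved by the complete r-partite Turán graph T(n, r) with parts as balanced as possible, and is at most (1 − 1/r) · n^2/2. For r = 5, n = 424: the density bound is (4/5) · 179776/2 = 359552/5 ≈ 71910.4. The integer-valued extremum is e(T(424, 5)) = 71910, which is strictly less than the density bound 359552/5 since 5 ∤ 424 (the parts of T(424, 5) cannot all be equal).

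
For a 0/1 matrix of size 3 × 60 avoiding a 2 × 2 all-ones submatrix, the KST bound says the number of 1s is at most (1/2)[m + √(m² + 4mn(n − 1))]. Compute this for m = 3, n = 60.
z(3, 60; 2, 2) ≤ (1/2)[3 + √(3² + 4·3·60·59)] = (1/2)[3 + √42489] = 104.5643

Kővári–Sós–Turán: let r_1, ..., r_3 be the row sums and z = Σ r_i the total number of 1s. Each pair of columns can share at most one row with both entries 1 (else a 2×2 all-ones block appears), so Σ_i C(r_i, 2) ≤ C(60, 2) = 1770. By convexity Σ_i C(r_i, 2) ≥ 3·C(z/3, 2) = z(z − 3)/(2·3), giving z² − 3z − 3·60·59 ≤ 0 and hence z ≤ (1/2)[3 + √(9 + 4·10620)] = (1/2)[3 + √42489] ≈ (1/2)(3 + 206.1286) = 104.5643.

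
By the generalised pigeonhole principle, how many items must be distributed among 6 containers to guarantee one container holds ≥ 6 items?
n = (6 − 1)·6 + 1 = 31

By the generalised pigeonhole principle, to guarantee some box contains ≥ r objects we need more than (r − 1) · k objects total. Threshold: n = (r − 1) · k + 1. With r = 6 and k = 6: n = 5 · 6 + 1 = 30 + 1 = 31. For n = 30 = 5 · 6, we can put exactly 5 objects in every box, avoiding 6 in any single one — so 31 is tight.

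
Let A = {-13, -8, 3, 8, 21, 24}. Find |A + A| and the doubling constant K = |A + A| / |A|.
K = |A + A| / |A| = 18/6 = 3

Enumerate A + A = {a + b : a, b ∈ A}. With |A| = 6, there are |A|^2 = 36 ordered sum pairs; collecting distinct values, A + A = {-26, -21, -16, -10, -5, 0, 6, 8, 11, 13, 16, 24, 27, 29, 32, 42, 45, 48}, so |A + A| = 18. Thus K = 18/6 = 3. For comparison, the minimum possible |A + A| over all 6-element sets is 2·6 − 1 = 11 (so min K = 11/6), attained only by arithmetic progressions.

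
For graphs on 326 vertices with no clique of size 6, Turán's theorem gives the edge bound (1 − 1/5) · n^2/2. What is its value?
Turán density bound = (4/5) · 326^2/2 = 212552/5 ≈ 42510.4

Turán's theorem: ex(n, K_{r+1}) is achieved by the complete r-partite Turán graph T(n, r) with parts as balanced as possible, and is at most (1 − 1/r) · n^2/2. For r = 5, n = 326: the density bound is (4/5) · 106276/2 = 212552/5 ≈ 42510.4. The integer-valued extremum is e(T(326, 5)) = 42510, which is strictly less than the density bound 212552/5 since 5 ∤ 326 (the parts of T(326, 5) cannot all be equal).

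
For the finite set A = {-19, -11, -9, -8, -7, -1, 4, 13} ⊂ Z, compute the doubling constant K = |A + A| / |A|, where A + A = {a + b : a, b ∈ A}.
K = |A + A| / |A| = 32/8 = 4

Enumerate A + A = {a + b : a, b ∈ A}. With |A| = 8, there are |A|^2 = 64 ordered sum pairs; collecting distinct values, A + A = {-38, -30, -28, -27, -26, -22, -20, -19, -18, -17, -16, -15, -14, -12, -10, -9, -8, -7, -6, -5, -4, -3, -2, 2, 3, 4, 5, 6, 8, 12, 17, 26}, so |A + A| = 32. Thus K = 32/8 = 4. For comparison, the minimum possible |A + A| over all 8-element sets is 2·8 − 1 = 15 (so min K = 15/8), attained only by arithmetic progressions.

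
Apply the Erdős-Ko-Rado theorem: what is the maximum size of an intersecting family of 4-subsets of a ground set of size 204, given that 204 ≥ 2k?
max |F| = C(203, 3) = 1373701

The Erdős-Ko-Rado theorem states: for n ≥ 2k, an intersecting family of k-subsets of an n-element set has size at most C(n − 1, k − 1), with equality for 'star' families {A ⊆ [n] : |A| = k, i ∈ A} (fix an element i). For n = 204, k = 4: C(203, 3) = 1373701.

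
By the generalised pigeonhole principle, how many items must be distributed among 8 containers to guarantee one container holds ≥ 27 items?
n = (27 − 1)·8 + 1 = 209

By the generalised pigeonhole principle, to guarantee some box contains ≥ r objects we need more than (r − 1) · k objects total. Threshold: n = (r − 1) · k + 1. With r = 27 and k = 8: n = 26 · 8 + 1 = 208 + 1 = 209. For n = 208 = 26 · 8, we can put exactly 26 objects in every box, avoiding 27 in any single one — so 209 is tight.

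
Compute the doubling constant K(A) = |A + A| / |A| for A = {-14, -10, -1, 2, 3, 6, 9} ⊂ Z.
K = |A + A| / |A| = 23/7

Enumerate A + A = {a + b : a, b ∈ A}. With |A| = 7, there are |A|^2 = 49 ordered sum pairs; collecting distinct values, A + A = {-28, -24, -20, -15, -12, -11, -8, -7, -5, -4, -2, -1, 1, 2, 4, 5, 6, 8, 9, 11, 12, 15, 18}, so |A + A| = 23. Thus K = 23/7. For comparison, the minimum possible |A + A| over all 7-element sets is 2·7 − 1 = 13 (so min K = 13/7), attained only by arithmetic progressions.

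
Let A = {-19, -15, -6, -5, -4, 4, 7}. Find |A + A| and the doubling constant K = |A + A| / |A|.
K = |A + A| / |A| = 24/7

Enumerate A + A = {a + b : a, b ∈ A}. With |A| = 7, there are |A|^2 = 49 ordered sum pairs; collecting distinct values, A + A = {-38, -34, -30, -25, -24, -23, -21, -20, -19, -15, -12, -11, -10, -9, -8, -2, -1, 0, 1, 2, 3, 8, 11, 14}, so |A + A| = 24. Thus K = 24/7. For comparison, the minimum possible |A + A| over all 7-element sets is 2·7 − 1 = 13 (so min K = 13/7), attained only by arithmetic progressions.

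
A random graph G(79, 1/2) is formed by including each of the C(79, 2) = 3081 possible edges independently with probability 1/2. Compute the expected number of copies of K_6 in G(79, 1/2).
E[# K_6] = C(79, 6) · (1/2)^C(6, 2) = 277962685 / 2^15 ≈ 8482.747955

For each 6-subset S of vertices (there are C(79, 6) = 277962685 such S), let X_S = 1 if S induces a K_6 (all C(6, 2) = 15 edges present). Then P(X_S = 1) = (1/2)^15 = 1/32768. By linearity of expectation, E[# K_6] = C(79, 6) · (1/2)^15 = 277962685 / 32768 ≈ 8482.747955.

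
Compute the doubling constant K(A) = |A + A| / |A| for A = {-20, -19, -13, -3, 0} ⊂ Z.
K = |A + A| / |A| = 15/5 = 3

Enumerate A + A = {a + b : a, b ∈ A}. With |A| = 5, there are |A|^2 = 25 ordered sum pairs; collecting distinct values, A + A = {-40, -39, -38, -33, -32, -26, -23, -22, -20, -19, -16, -13, -6, -3, 0}, so |A + A| = 15. Thus K = 15/5 = 3. For comparison, the minimum possible |A + A| over all 5-element sets is 2·5 − 1 = 9 (so min K = 9/5), attained only by arithmetic progressions.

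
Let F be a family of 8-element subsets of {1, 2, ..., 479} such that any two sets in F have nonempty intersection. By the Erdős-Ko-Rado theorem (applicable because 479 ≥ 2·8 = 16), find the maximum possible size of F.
max |F| = C(478, 7) = 1082424920996760

The Erdős-Ko-Rado theorem states: for n ≥ 2k, an intersecting family of k-subsets of an n-element set has size at most C(n − 1, k − 1), with equality for 'star' families {A ⊆ [n] : |A| = k, i ∈ A} (fix an element i). For n = 479, k = 8: C(478, 7) = 1082424920996760.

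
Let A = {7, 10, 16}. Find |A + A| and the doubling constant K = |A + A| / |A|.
K = |A + A| / |A| = 6/3 = 2

Enumerate A + A = {a + b : a, b ∈ A}. With |A| = 3, there are |A|^2 = 9 ordered sum pairs; collecting distinct values, A + A = {14, 17, 20, 23, 26, 32}, so |A + A| = 6. Thus K = 6/3 = 2. For comparison, the minimum possible |A + A| over all 3-element sets is 2·3 − 1 = 5 (so min K = 5/3), attained only by arithmetic progressions.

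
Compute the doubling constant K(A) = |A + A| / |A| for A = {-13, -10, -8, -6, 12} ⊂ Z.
K = |A + A| / |A| = 14/5

Enumerate A + A = {a + b : a, b ∈ A}. With |A| = 5, there are |A|^2 = 25 ordered sum pairs; collecting distinct values, A + A = {-26, -23, -21, -20, -19, -18, -16, -14, -12, -1, 2, 4, 6, 24}, so |A + A| = 14. Thus K = 14/5. For comparison, the minimum possible |A + A| over all 5-element sets is 2·5 − 1 = 9 (so min K = 9/5), attained only by arithmetic progressions.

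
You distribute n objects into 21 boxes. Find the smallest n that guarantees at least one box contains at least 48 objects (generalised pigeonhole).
n = (48 − 1)·21 + 1 = 988

By the generalised pigeonhole principle, to guarantee some box contains ≥ r objects we need more than (r − 1) · k objects total. Threshold: n = (r − 1) · k + 1. With r = 48 and k = 21: n = 47 · 21 + 1 = 987 + 1 = 988. For n = 987 = 47 · 21, we can put exactly 47 objects in every box, avoiding 48 in any single one — so 988 is tight.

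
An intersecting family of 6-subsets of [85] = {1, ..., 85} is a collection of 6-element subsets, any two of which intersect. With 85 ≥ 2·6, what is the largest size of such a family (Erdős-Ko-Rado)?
max |F| = C(84, 5) = 30872016

The Erdős-Ko-Rado theorem states: for n ≥ 2k, an intersecting family of k-subsets of an n-element set has size at most C(n − 1, k − 1), with equality for 'star' families {A ⊆ [n] : |A| = k, i ∈ A} (fix an element i). For n = 85, k = 6: C(84, 5) = 30872016.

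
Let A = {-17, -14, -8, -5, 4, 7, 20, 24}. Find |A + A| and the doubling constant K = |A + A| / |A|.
K = |A + A| / |A| = 31/8

Enumerate A + A = {a + b : a, b ∈ A}. With |A| = 8, there are |A|^2 = 64 ordered sum pairs; collecting distinct values, A + A = {-34, -31, -28, -25, -22, -19, -16, -13, -10, -7, -4, -1, 2, 3, 6, 7, 8, 10, 11, 12, 14, 15, 16, 19, 24, 27, 28, 31, 40, 44, 48}, so |A + A| = 31. Thus K = 31/8. For comparison, the minimum possible |A + A| over all 8-element sets is 2·8 − 1 = 15 (so min K = 15/8), attained only by arithmetic progressions.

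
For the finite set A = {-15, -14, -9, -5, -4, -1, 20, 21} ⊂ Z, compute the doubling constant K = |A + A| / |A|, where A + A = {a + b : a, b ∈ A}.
K = |A + A| / |A| = 31/8

Enumerate A + A = {a + b : a, b ∈ A}. With |A| = 8, there are |A|^2 = 64 ordered sum pairs; collecting distinct values, A + A = {-30, -29, -28, -24, -23, -20, -19, -18, -16, -15, -14, -13, -10, -9, -8, -6, -5, -2, 5, 6, 7, 11, 12, 15, 16, 17, 19, 20, 40, 41, 42}, so |A + A| = 31. Thus K = 31/8. For comparison, the minimum possible |A + A| over all 8-element sets is 2·8 − 1 = 15 (so min K = 15/8), attained only by arithmetic progressions.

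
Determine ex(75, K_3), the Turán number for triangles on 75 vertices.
ex(75, K_3) = ⌊75^2/4⌋ = 1406

Mantel (1907): a triangle-free graph on n vertices has at most ⌊n^2/4⌋ edges, with equality for the complete bipartite graph K_{⌊n/2⌋, ⌈n/2⌉}. For n = 75: ⌊75^2/4⌋ = ⌊5625/4⌋ = 1406. The extremal graph is K_{37, 38}, which has 37·38 = 1406 edges.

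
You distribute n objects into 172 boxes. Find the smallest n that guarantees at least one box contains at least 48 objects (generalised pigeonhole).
n = (48 − 1)·172 + 1 = 8085

By the generalised pigeonhole principle, to guarantee some box contains ≥ r objects we need more than (r − 1) · k objects total. Threshold: n = (r − 1) · k + 1. With r = 48 and k = 172: n = 47 · 172 + 1 = 8084 + 1 = 8085. For n = 8084 = 47 · 172, we can put exactly 47 objects in every box, avoiding 48 in any single one — so 8085 is tight.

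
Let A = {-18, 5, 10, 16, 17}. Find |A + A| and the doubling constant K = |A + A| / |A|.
K = |A + A| / |A| = 15/5 = 3

Enumerate A + A = {a + b : a, b ∈ A}. With |A| = 5, there are |A|^2 = 25 ordered sum pairs; collecting distinct values, A + A = {-36, -13, -8, -2, -1, 10, 15, 20, 21, 22, 26, 27, 32, 33, 34}, so |A + A| = 15. Thus K = 15/5 = 3. For comparison, the minimum possible |A + A| over all 5-element sets is 2·5 − 1 = 9 (so min K = 9/5), attained only by arithmetic progressions.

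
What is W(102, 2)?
W(102, 2) = 102 + 1 = 103

A 2-term AP is any pair of integers, so a monochromatic 2-AP exists iff some colour is used at least twice. With 102 colours, the colouring i ↦ i on {1, ..., 102} uses each colour once, avoiding any monochromatic pair, so W(102, 2) > 102. For {1, ..., 103}, pigeonhole forces two integers of the same colour, which form a monochromatic 2-AP. Hence W(102, 2) = 103.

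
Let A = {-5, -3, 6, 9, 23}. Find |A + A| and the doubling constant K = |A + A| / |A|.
K = |A + A| / |A| = 14/5

Enumerate A + A = {a + b : a, b ∈ A}. With |A| = 5, there are |A|^2 = 25 ordered sum pairs; collecting distinct values, A + A = {-10, -8, -6, 1, 3, 4, 6, 12, 15, 18, 20, 29, 32, 46}, so |A + A| = 14. Thus K = 14/5. For comparison, the minimum possible |A + A| over all 5-element sets is 2·5 − 1 = 9 (so min K = 9/5), attained only by arithmetic progressions.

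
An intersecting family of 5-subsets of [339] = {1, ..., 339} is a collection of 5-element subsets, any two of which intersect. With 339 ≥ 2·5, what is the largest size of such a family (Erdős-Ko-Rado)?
max |F| = C(338, 4) = 534219140

Erdős-Ko-Rado (1961): when n ≥ 2k, max |F| = C(n−1, k−1). The bound is attained by the star {A : i ∈ A} for any fixed i ∈ [n]. Here C(339−1, 5−1) = C(338, 4) = 534219140.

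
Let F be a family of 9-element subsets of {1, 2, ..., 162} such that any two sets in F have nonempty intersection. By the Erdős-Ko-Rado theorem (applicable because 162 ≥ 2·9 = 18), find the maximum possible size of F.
max |F| = C(161, 8) = 9383313279340

Erdős-Ko-Rado (1961): when n ≥ 2k, max |F| = C(n−1, k−1). The bound is attained by the star {A : i ∈ A} for any fixed i ∈ [n]. Here C(162−1, 9−1) = C(161, 8) = 9383313279340.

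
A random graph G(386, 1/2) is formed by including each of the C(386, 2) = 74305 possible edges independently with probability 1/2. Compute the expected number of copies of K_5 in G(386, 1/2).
E[# K_5] = C(386, 5) · (1/2)^C(5, 2) = 69576110912 / 2^10 = 1087126733/16 = 67945420.8125

For each 5-subset S of vertices (there are C(386, 5) = 69576110912 such S), let X_S = 1 if S induces a K_5 (all C(5, 2) = 10 edges present). Then P(X_S = 1) = (1/2)^10 = 1/1024. By linearity of expectation, E[# K_5] = C(386, 5) · (1/2)^10 = 69576110912 / 1024 = 1087126733/16 = 67945420.8125.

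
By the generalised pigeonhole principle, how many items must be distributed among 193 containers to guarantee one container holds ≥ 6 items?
n = (6 − 1)·193 + 1 = 966

By the generalised pigeonhole principle, to guarantee some box contains ≥ r objects we need more than (r − 1) · k objects total. Threshold: n = (r − 1) · k + 1. With r = 6 and k = 193: n = 5 · 193 + 1 = 965 + 1 = 966. For n = 965 = 5 · 193, we can put exactly 5 objects in every box, avoiding 6 in any single one — so 966 is tight.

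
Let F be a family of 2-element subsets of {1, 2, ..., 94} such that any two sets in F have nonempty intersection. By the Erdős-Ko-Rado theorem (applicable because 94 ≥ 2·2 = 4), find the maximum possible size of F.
max |F| = C(93, 1) = 93

Erdős-Ko-Rado (1961): when n ≥ 2k, max |F| = C(n−1, k−1). The bound is attained by the star {A : i ∈ A} for any fixed i ∈ [n]. Here C(94−1, 2−1) = C(93, 1) = 93.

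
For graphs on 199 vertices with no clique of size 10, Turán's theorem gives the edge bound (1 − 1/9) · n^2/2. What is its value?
Turán density bound = (8/9) · 199^2/2 = 158404/9 ≈ 17600.4444

Turán's theorem: ex(n, K_{r+1}) is achieved by the complete r-partite Turán graph T(n, r) with parts as balanced as possible, and is at most (1 − 1/r) · n^2/2. For r = 9, n = 199: the density bound is (8/9) · 39601/2 = 158404/9 ≈ 17600.4444. The integer-valued extremum is e(T(199, 9)) = 17600, which is strictly less than the density bound 158404/9 since 9 ∤ 199 (the parts of T(199, 9) cannot all be equal).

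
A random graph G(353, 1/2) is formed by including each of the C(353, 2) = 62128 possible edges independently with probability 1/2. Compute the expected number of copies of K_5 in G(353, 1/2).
E[# K_5] = C(353, 5) · (1/2)^C(5, 2) = 44395270920 / 2^10 = 5549408865/128 = 43354756.7578125

For each 5-subset S of vertices (there are C(353, 5) = 44395270920 such S), let X_S = 1 if S induces a K_5 (all C(5, 2) = 10 edges present). Then P(X_S = 1) = (1/2)^10 = 1/1024. By linearity of expectation, E[# K_5] = C(353, 5) · (1/2)^10 = 44395270920 / 1024 = 5549408865/128 = 43354756.7578125.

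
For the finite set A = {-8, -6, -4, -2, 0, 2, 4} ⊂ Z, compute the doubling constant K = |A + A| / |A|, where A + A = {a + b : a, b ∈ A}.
K = |A + A| / |A| = 13/7

Enumerate A + A = {a + b : a, b ∈ A}. With |A| = 7, there are |A|^2 = 49 ordered sum pairs; collecting distinct values, A + A = {-16, -14, -12, -10, -8, -6, -4, -2, 0, 2, 4, 6, 8}, so |A + A| = 13. Thus K = 13/7. Here |A + A| = 2|A| − 1 = 13, the minimum possible — so K = 13/7 is minimal, which holds iff A is an arithmetic progression.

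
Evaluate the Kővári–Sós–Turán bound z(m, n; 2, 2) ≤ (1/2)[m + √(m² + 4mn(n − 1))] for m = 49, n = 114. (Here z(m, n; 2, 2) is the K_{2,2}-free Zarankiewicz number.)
z(49, 114; 2, 2) ≤ (1/2)[49 + √(49² + 4·49·114·113)] = (1/2)[49 + √2527273] = 819.37

Kővári–Sós–Turán: let r_1, ..., r_49 be the row sums and z = Σ r_i the total number of 1s. Each pair of columns can share at most one row with both entries 1 (else a 2×2 all-ones block appears), so Σ_i C(r_i, 2) ≤ C(114, 2) = 6441. By convexity Σ_i C(r_i, 2) ≥ 49·C(z/49, 2) = z(z − 49)/(2·49), giving z² − 49z − 49·114·113 ≤ 0 and hence z ≤ (1/2)[49 + √(2401 + 4·631218)] = (1/2)[49 + √2527273] ≈ (1/2)(49 + 1589.7399) = 819.37.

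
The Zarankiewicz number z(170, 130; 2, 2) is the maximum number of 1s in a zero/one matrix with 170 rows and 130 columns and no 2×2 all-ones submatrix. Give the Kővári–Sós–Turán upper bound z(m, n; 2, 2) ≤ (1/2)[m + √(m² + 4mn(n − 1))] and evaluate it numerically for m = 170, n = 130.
z(170, 130; 2, 2) ≤ (1/2)[170 + √(170² + 4·170·130·129)] = (1/2)[170 + √11432500] = 1775.599

Kővári–Sós–Turán: let r_1, ..., r_170 be the row sums and z = Σ r_i the total number of 1s. Each pair of columns can share at most one row with both entries 1 (else a 2×2 all-ones block appears), so Σ_i C(r_i, 2) ≤ C(130, 2) = 8385. By convexity Σ_i C(r_i, 2) ≥ 170·C(z/170, 2) = z(z − 170)/(2·170), giving z² − 170z − 170·130·129 ≤ 0 and hence z ≤ (1/2)[170 + √(28900 + 4·2850900)] = (1/2)[170 + √11432500] ≈ (1/2)(170 + 3381.198) = 1775.599.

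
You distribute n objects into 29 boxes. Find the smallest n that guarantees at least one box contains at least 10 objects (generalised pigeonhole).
n = (10 − 1)·29 + 1 = 262

By the generalised pigeonhole principle, to guarantee some box contains ≥ r objects we need more than (r − 1) · k objects total. Threshold: n = (r − 1) · k + 1. With r = 10 and k = 29: n = 9 · 29 + 1 = 261 + 1 = 262. For n = 261 = 9 · 29, we can put exactly 9 objects in every box, avoiding 10 in any single one — so 262 is tight.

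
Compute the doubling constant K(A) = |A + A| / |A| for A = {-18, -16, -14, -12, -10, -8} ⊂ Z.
K = |A + A| / |A| = 11/6

Enumerate A + A = {a + b : a, b ∈ A}. With |A| = 6, there are |A|^2 = 36 ordered sum pairs; collecting distinct values, A + A = {-36, -34, -32, -30, -28, -26, -24, -22, -20, -18, -16}, so |A + A| = 11. Thus K = 11/6. Here |A + A| = 2|A| − 1 = 11, the minimum possible — so K = 11/6 is minimal, which holds iff A is an arithmetic progression.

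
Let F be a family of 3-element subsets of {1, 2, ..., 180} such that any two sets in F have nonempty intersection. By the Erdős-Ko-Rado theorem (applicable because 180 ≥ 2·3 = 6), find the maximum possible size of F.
max |F| = C(179, 2) = 15931

Erdős-Ko-Rado (1961): when n ≥ 2k, max |F| = C(n−1, k−1). The bound is attained by the star {A : i ∈ A} for any fixed i ∈ [n]. Here C(180−1, 3−1) = C(179, 2) = 15931.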